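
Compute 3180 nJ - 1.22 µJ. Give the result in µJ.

1.96 µJ

In µJ:
  3180 nJ = 3180 × 10⁻³ µJ = 3.18
  1.22 µJ → 1.22
Difference: 3.18 - 1.22 = 1.96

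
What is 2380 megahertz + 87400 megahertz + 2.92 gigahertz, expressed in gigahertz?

In gigahertz:
  2380 megahertz = 2380 × 10⁻³ gigahertz = 2.38
  87400 megahertz = 87400 × 10⁻³ gigahertz = 87.4
  2.92 gigahertz → 2.92
Sum: 2.38 + 87.4 + 2.92 = 92.7

92.7 gigahertz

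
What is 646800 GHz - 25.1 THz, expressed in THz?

In THz:
  646800 GHz = 646800 × 10^-3 THz = 646.8
  25.1 THz → 25.1
Difference: 646.8 - 25.1 = 621.7

621.7 THz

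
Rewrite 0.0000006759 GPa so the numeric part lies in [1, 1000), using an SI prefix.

= 675.9 Pa; mantissa already in [1, 1000).

675.9 Pa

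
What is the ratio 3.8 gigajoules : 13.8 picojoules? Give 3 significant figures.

275000000000000000000

(3.8e9) / (13.8e-12) = 0.2754e21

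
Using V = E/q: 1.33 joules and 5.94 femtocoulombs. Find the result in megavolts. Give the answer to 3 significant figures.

224000000 megavolts

(1.33) / (5.94e-15) = 0.22391e15 V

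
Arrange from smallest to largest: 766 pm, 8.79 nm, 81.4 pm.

766 pm = 0.000000000766 m
8.79 nm = 0.00000000879 m
81.4 pm = 0.0000000000814 m

81.4 pm < 766 pm < 8.79 nm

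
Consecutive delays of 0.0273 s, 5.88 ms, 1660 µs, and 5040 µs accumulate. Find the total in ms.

In ms:
  0.0273 s = 0.0273 × 10^3 ms = 27.3
  5.88 ms → 5.88
  1660 µs = 1660 × 10^-3 ms = 1.66
  5040 µs = 5040 × 10^-3 ms = 5.04
Sum: 27.3 + 5.88 + 1.66 + 5.04 = 39.88

39.88 ms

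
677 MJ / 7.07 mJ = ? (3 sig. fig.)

(677e6) / (7.07e-3) = 95.76e9

95800000000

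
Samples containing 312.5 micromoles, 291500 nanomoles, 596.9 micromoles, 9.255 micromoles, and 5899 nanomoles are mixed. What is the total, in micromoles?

1216.054 micromoles

In micromoles:
  312.5 micromoles → 312.5
  291500 nanomoles = 291500e-3 micromoles = 291.5
  596.9 micromoles → 596.9
  9.255 micromoles → 9.255
  5899 nanomoles = 5899e-3 micromoles = 5.899
Sum: 312.5 + 291.5 + 596.9 + 9.255 + 5.899 = 1216.054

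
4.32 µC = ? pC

4320000 pC

micro = 10⁻⁶, pico = 10⁻¹²; factor is 10⁶.
4.32 × 10⁶ = 4320000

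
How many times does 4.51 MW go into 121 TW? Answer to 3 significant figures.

26800000

(121 × 10^12) / (4.51 × 10^6) = 26.83 × 10^6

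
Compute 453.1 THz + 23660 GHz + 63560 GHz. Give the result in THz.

540.32 THz

In THz:
  453.1 THz → 453.1
  23660 GHz = 23660 × 10⁻³ THz = 23.66
  63560 GHz = 63560 × 10⁻³ THz = 63.56
Sum: 453.1 + 23.66 + 63.56 = 540.32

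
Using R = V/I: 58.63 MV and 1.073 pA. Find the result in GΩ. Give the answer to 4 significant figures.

54640000000 GΩ

(58.63 × 10⁶) / (1.073 × 10⁻¹²) = 54.6412 × 10¹⁸ Ω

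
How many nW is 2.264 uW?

micro = 1e-6, nano = 1e-9; factor is 1e3.
2.264 × 1e3 = 2264

2264 nW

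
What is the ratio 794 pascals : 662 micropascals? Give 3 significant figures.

1200000

(794) / (662 × 10^-6) = 1.199 × 10^6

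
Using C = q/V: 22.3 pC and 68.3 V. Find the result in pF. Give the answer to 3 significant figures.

0.327 pF

(22.3 × 10⁻¹²) / (68.3) = 0.3265 × 10⁻¹² F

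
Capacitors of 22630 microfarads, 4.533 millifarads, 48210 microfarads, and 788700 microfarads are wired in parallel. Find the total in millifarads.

864.073 millifarads

In millifarads:
  22630 microfarads = 22630 × 10^-3 millifarads = 22.63
  4.533 millifarads → 4.533
  48210 microfarads = 48210 × 10^-3 millifarads = 48.21
  788700 microfarads = 788700 × 10^-3 millifarads = 788.7
Sum: 22.63 + 4.533 + 48.21 + 788.7 = 864.073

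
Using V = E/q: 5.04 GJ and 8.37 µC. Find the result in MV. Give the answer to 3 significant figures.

602000000 MV

(5.04 × 10⁹) / (8.37 × 10⁻⁶) = 0.60215 × 10¹⁵ V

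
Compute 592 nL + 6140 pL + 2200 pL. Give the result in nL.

In nL:
  592 nL → 592
  6140 pL = 6140 × 10⁻³ nL = 6.14
  2200 pL = 2200 × 10⁻³ nL = 2.2
Sum: 592 + 6.14 + 2.2 = 600.34

600.34 nL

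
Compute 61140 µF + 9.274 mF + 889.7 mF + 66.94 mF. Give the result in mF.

1027.054 mF

In mF:
  61140 µF = 61140 × 10⁻³ mF = 61.14
  9.274 mF → 9.274
  889.7 mF → 889.7
  66.94 mF → 66.94
Sum: 61.14 + 9.274 + 889.7 + 66.94 = 1027.054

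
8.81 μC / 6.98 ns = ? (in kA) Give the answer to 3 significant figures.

1.26 kA

(8.81 × 10⁻⁶) / (6.98 × 10⁻⁹) = 1.2622 × 10³ A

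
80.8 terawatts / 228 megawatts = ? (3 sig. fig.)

354000

(80.8e12) / (228e6) = 0.3544e6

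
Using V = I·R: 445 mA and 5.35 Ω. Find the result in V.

445 × 10^-3 × 5.35 = 2380.75 × 10^-3 V

2.38075 V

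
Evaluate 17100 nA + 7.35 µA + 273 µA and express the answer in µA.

297.45 µA

In µA:
  17100 nA = 17100 × 10^-3 µA = 17.1
  7.35 µA → 7.35
  273 µA → 273
Sum: 17.1 + 7.35 + 273 = 297.45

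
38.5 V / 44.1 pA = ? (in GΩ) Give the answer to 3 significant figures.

(38.5) / (44.1e-12) = 0.87302e12 Ω

873 GΩ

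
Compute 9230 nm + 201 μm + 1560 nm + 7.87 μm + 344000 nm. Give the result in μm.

563.66 μm

In μm:
  9230 nm = 9230e-3 μm = 9.23
  201 μm → 201
  1560 nm = 1560e-3 μm = 1.56
  7.87 μm → 7.87
  344000 nm = 344000e-3 μm = 344
Sum: 9.23 + 201 + 1.56 + 7.87 + 344 = 563.66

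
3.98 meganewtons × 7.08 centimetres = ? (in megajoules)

0.281784 megajoules

3.98 × 10^6 × 7.08 × 10^-2 = 28.1784 × 10^4 J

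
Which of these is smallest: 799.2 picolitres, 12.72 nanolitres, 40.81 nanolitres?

799.2 picolitres

799.2 picolitres = 0.0000000007992 litres
12.72 nanolitres = 0.00000001272 litres
40.81 nanolitres = 0.00000004081 litres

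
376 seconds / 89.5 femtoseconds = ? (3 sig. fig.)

(376) / (89.5 × 10^-15) = 4.201 × 10^15

4200000000000000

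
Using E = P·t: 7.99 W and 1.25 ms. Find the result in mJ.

9.9875 mJ

7.99 × 1.25 × 10⁻³ = 9.9875 × 10⁻³ J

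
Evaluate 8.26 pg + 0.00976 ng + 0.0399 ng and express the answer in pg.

57.92 pg

In pg:
  8.26 pg → 8.26
  0.00976 ng = 0.00976 × 10^3 pg = 9.76
  0.0399 ng = 0.0399 × 10^3 pg = 39.9
Sum: 8.26 + 9.76 + 39.9 = 57.92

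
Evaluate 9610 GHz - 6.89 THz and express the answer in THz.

In THz:
  9610 GHz = 9610 × 10^-3 THz = 9.61
  6.89 THz → 6.89
Difference: 9.61 - 6.89 = 2.72

2.72 THz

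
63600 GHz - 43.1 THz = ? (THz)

20.5 THz

In THz:
  63600 GHz = 63600e-3 THz = 63.6
  43.1 THz → 43.1
Difference: 63.6 - 43.1 = 20.5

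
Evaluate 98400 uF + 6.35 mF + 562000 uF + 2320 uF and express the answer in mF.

In mF:
  98400 uF = 98400 × 10⁻³ mF = 98.4
  6.35 mF → 6.35
  562000 uF = 562000 × 10⁻³ mF = 562
  2320 uF = 2320 × 10⁻³ mF = 2.32
Sum: 98.4 + 6.35 + 562 + 2.32 = 669.07

669.07 mF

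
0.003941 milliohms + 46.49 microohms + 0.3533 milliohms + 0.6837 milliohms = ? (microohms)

1087.431 microohms

In microohms:
  0.003941 milliohms = 0.003941 × 10³ microohms = 3.941
  46.49 microohms → 46.49
  0.3533 milliohms = 0.3533 × 10³ microohms = 353.3
  0.6837 milliohms = 0.6837 × 10³ microohms = 683.7
Sum: 3.941 + 46.49 + 353.3 + 683.7 = 1087.431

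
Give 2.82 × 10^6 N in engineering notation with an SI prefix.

2.82 MN

= 2.82 × 10^6 N; 10^6 is mega.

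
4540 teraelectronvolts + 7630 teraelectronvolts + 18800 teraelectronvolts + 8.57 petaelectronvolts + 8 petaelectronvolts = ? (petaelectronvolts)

In petaelectronvolts:
  4540 teraelectronvolts = 4540 × 10⁻³ petaelectronvolts = 4.54
  7630 teraelectronvolts = 7630 × 10⁻³ petaelectronvolts = 7.63
  18800 teraelectronvolts = 18800 × 10⁻³ petaelectronvolts = 18.8
  8.57 petaelectronvolts → 8.57
  8 petaelectronvolts → 8
Sum: 4.54 + 7.63 + 18.8 + 8.57 + 8 = 47.54

47.54 petaelectronvolts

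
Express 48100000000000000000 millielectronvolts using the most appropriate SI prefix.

= 48.1e15 electronvolts; 1e15 is peta.

48.1 petaelectronvolts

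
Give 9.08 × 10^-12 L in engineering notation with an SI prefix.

= 9.08 × 10^-12 L; 10^-12 is pico.

9.08 pL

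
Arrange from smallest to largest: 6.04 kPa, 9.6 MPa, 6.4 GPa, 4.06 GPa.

6.04 kPa < 9.6 MPa < 4.06 GPa < 6.4 GPa

6.04 kPa = 6040 Pa
9.6 MPa = 9600000 Pa
6.4 GPa = 6400000000 Pa
4.06 GPa = 4060000000 Pa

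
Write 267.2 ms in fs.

milli = 1e-3, femto = 1e-15; factor is 1e12.
267.2 × 1e12 = 267200000000000

267200000000000 fs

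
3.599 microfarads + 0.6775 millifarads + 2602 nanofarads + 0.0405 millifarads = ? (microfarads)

724.201 microfarads

In microfarads:
  3.599 microfarads → 3.599
  0.6775 millifarads = 0.6775 × 10³ microfarads = 677.5
  2602 nanofarads = 2602 × 10⁻³ microfarads = 2.602
  0.0405 millifarads = 0.0405 × 10³ microfarads = 40.5
Sum: 3.599 + 677.5 + 2.602 + 40.5 = 724.201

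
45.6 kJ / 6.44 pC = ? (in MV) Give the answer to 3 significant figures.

7080000000 MV

(45.6e3) / (6.44e-12) = 7.0807e15 V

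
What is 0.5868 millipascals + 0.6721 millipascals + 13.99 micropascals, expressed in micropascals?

1272.89 micropascals

In micropascals:
  0.5868 millipascals = 0.5868 × 10³ micropascals = 586.8
  0.6721 millipascals = 0.6721 × 10³ micropascals = 672.1
  13.99 micropascals → 13.99
Sum: 586.8 + 672.1 + 13.99 = 1272.89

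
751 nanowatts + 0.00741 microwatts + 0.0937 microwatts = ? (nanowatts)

In nanowatts:
  751 nanowatts → 751
  0.00741 microwatts = 0.00741 × 10³ nanowatts = 7.41
  0.0937 microwatts = 0.0937 × 10³ nanowatts = 93.7
Sum: 751 + 7.41 + 93.7 = 852.11

852.11 nanowatts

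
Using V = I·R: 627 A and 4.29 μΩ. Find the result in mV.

627 × 4.29 × 10⁻⁶ = 2689.83 × 10⁻⁶ V

2.68983 mV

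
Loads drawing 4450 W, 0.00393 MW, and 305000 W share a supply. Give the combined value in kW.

In kW:
  4450 W = 4450 × 10⁻³ kW = 4.45
  0.00393 MW = 0.00393 × 10³ kW = 3.93
  305000 W = 305000 × 10⁻³ kW = 305
Sum: 4.45 + 3.93 + 305 = 313.38

313.38 kW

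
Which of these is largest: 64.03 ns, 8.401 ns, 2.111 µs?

2.111 µs

64.03 ns = 0.00000006403 s
8.401 ns = 0.000000008401 s
2.111 µs = 0.000002111 s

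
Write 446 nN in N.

nano = 10^-9, (no prefix) = 10^0; factor is 10^-9.
446 × 10^-9 = 0.000000446

0.000000446 N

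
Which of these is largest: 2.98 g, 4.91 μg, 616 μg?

2.98 g = 2.98 g
4.91 μg = 0.00000491 g
616 μg = 0.000616 g

2.98 g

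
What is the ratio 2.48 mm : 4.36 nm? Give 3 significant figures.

569000

(2.48 × 10⁻³) / (4.36 × 10⁻⁹) = 0.5688 × 10⁶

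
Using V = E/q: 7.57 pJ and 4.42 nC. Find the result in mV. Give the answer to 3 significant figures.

1.71 mV

(7.57 × 10^-12) / (4.42 × 10^-9) = 1.7127 × 10^-3 V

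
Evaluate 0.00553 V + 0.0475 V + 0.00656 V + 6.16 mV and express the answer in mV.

In mV:
  0.00553 V = 0.00553 × 10³ mV = 5.53
  0.0475 V = 0.0475 × 10³ mV = 47.5
  0.00656 V = 0.00656 × 10³ mV = 6.56
  6.16 mV → 6.16
Sum: 5.53 + 47.5 + 6.56 + 6.16 = 65.75

65.75 mV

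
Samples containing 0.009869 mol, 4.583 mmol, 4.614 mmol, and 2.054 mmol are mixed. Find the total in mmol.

21.12 mmol

In mmol:
  0.009869 mol = 0.009869 × 10³ mmol = 9.869
  4.583 mmol → 4.583
  4.614 mmol → 4.614
  2.054 mmol → 2.054
Sum: 9.869 + 4.583 + 4.614 + 2.054 = 21.12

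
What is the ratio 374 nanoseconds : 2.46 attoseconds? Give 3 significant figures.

152000000000

(374 × 10⁻⁹) / (2.46 × 10⁻¹⁸) = 152 × 10⁹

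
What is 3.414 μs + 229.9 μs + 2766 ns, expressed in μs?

236.08 μs

In μs:
  3.414 μs → 3.414
  229.9 μs → 229.9
  2766 ns = 2766e-3 μs = 2.766
Sum: 3.414 + 229.9 + 2.766 = 236.08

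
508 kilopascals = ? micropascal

508000000000 micropascals

kilo = 10³, micro = 10⁻⁶; factor is 10⁹.
508 × 10⁹ = 508000000000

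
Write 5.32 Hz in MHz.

0.00000532 MHz

(no prefix) = 10⁰, mega = 10⁶; factor is 10⁻⁶.
5.32 × 10⁻⁶ = 0.00000532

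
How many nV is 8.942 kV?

8942000000000 nV

kilo = 1e3, nano = 1e-9; factor is 1e12.
8.942 × 1e12 = 8942000000000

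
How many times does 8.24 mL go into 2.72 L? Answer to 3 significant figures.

330

(2.72) / (8.24 × 10⁻³) = 0.3301 × 10³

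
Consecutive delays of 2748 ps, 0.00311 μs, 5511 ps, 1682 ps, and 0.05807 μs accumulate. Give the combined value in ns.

71.121 ns

In ns:
  2748 ps = 2748 × 10⁻³ ns = 2.748
  0.00311 μs = 0.00311 × 10³ ns = 3.11
  5511 ps = 5511 × 10⁻³ ns = 5.511
  1682 ps = 1682 × 10⁻³ ns = 1.682
  0.05807 μs = 0.05807 × 10³ ns = 58.07
Sum: 2.748 + 3.11 + 5.511 + 1.682 + 58.07 = 71.121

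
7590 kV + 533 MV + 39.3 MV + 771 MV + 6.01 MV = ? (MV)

In MV:
  7590 kV = 7590 × 10⁻³ MV = 7.59
  533 MV → 533
  39.3 MV → 39.3
  771 MV → 771
  6.01 MV → 6.01
Sum: 7.59 + 533 + 39.3 + 771 + 6.01 = 1356.9

1356.9 MV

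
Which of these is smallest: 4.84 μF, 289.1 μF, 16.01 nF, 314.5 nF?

4.84 μF = 0.00000484 F
289.1 μF = 0.0002891 F
16.01 nF = 0.00000001601 F
314.5 nF = 0.0000003145 F

16.01 nF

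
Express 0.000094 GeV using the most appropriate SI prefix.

94 keV

= 94e3 eV; 1e3 is kilo.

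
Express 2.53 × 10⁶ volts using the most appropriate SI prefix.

2.53 megavolts

= 2.53 × 10⁶ volts; 10⁶ is mega.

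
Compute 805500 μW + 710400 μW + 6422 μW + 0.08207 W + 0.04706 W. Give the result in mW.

In mW:
  805500 μW = 805500 × 10^-3 mW = 805.5
  710400 μW = 710400 × 10^-3 mW = 710.4
  6422 μW = 6422 × 10^-3 mW = 6.422
  0.08207 W = 0.08207 × 10^3 mW = 82.07
  0.04706 W = 0.04706 × 10^3 mW = 47.06
Sum: 805.5 + 710.4 + 6.422 + 82.07 + 47.06 = 1651.452

1651.452 mW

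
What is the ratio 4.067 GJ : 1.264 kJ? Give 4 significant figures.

3218000

(4.067 × 10⁹) / (1.264 × 10³) = 3.2176 × 10⁶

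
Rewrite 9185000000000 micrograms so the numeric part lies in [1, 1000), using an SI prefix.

= 9.185e6 grams; 1e6 is mega.

9.185 megagrams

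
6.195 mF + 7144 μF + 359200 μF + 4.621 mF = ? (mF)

377.16 mF

In mF:
  6.195 mF → 6.195
  7144 μF = 7144e-3 mF = 7.144
  359200 μF = 359200e-3 mF = 359.2
  4.621 mF → 4.621
Sum: 6.195 + 7.144 + 359.2 + 4.621 = 377.16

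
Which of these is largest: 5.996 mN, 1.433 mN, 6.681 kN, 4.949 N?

5.996 mN = 0.005996 N
1.433 mN = 0.001433 N
6.681 kN = 6681 N
4.949 N = 4.949 N

6.681 kN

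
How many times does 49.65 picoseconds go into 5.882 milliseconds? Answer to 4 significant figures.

(5.882e-3) / (49.65e-12) = 0.11847e9

118500000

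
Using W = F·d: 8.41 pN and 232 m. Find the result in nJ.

8.41e-12 × 232 = 1951.12e-12 J

1.95112 nJ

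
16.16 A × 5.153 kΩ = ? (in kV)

16.16 × 5.153 × 10³ = 83.27248 × 10³ V

83.27248 kV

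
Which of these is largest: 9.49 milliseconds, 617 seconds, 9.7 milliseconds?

617 seconds

9.49 milliseconds = 0.00949 seconds
617 seconds = 617 seconds
9.7 milliseconds = 0.0097 seconds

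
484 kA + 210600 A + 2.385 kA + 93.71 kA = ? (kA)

790.695 kA

In kA:
  484 kA → 484
  210600 A = 210600 × 10^-3 kA = 210.6
  2.385 kA → 2.385
  93.71 kA → 93.71
Sum: 484 + 210.6 + 2.385 + 93.71 = 790.695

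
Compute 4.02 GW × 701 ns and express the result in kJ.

2.81802 kJ

4.02e9 × 701e-9 = 2818.02 J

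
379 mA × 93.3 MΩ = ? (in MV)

379e-3 × 93.3e6 = 35360.7e3 V

35.3607 MV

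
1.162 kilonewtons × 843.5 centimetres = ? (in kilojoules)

9.80147 kilojoules

1.162 × 10^3 × 843.5 × 10^-2 = 980.147 × 10^1 J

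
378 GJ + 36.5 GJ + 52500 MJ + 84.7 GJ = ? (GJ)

551.7 GJ

In GJ:
  378 GJ → 378
  36.5 GJ → 36.5
  52500 MJ = 52500 × 10^-3 GJ = 52.5
  84.7 GJ → 84.7
Sum: 378 + 36.5 + 52.5 + 84.7 = 551.7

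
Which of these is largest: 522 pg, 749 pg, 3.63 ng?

3.63 ng

522 pg = 0.000000000522 g
749 pg = 0.000000000749 g
3.63 ng = 0.00000000363 g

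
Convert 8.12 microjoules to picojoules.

8120000 picojoules

micro = 10^-6, pico = 10^-12; factor is 10^6.
8.12 × 10^6 = 8120000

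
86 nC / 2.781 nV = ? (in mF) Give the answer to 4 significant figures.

30920 mF

(86 × 10⁻⁹) / (2.781 × 10⁻⁹) = 30.9241 F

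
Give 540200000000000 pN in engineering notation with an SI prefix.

540.2 N

= 540.2 N; mantissa already in [1, 1000).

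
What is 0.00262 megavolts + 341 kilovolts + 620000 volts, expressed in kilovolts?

963.62 kilovolts

In kilovolts:
  0.00262 megavolts = 0.00262e3 kilovolts = 2.62
  341 kilovolts → 341
  620000 volts = 620000e-3 kilovolts = 620
Sum: 2.62 + 341 + 620 = 963.62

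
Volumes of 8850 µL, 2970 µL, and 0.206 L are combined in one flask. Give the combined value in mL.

In mL:
  8850 µL = 8850 × 10^-3 mL = 8.85
  2970 µL = 2970 × 10^-3 mL = 2.97
  0.206 L = 0.206 × 10^3 mL = 206
Sum: 8.85 + 2.97 + 206 = 217.82

217.82 mL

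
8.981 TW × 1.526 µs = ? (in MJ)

8.981e12 × 1.526e-6 = 13.705006e6 J

13.705006 MJ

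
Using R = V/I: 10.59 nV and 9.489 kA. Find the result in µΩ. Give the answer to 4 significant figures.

0.000001116 µΩ

(10.59 × 10^-9) / (9.489 × 10^3) = 1.11603 × 10^-12 Ω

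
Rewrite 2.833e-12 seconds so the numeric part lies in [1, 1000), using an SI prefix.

= 2.833e-12 seconds; 1e-12 is pico.

2.833 picoseconds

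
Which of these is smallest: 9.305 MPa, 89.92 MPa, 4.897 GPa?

9.305 MPa

9.305 MPa = 9305000 Pa
89.92 MPa = 89920000 Pa
4.897 GPa = 4897000000 Pa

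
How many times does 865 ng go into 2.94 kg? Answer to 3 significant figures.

3400000000

(2.94 × 10^3) / (865 × 10^-9) = 0.003399 × 10^12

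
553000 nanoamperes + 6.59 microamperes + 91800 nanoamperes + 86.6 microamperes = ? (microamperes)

737.99 microamperes

In microamperes:
  553000 nanoamperes = 553000 × 10^-3 microamperes = 553
  6.59 microamperes → 6.59
  91800 nanoamperes = 91800 × 10^-3 microamperes = 91.8
  86.6 microamperes → 86.6
Sum: 553 + 6.59 + 91.8 + 86.6 = 737.99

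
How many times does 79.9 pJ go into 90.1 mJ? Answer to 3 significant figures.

(90.1 × 10^-3) / (79.9 × 10^-12) = 1.128 × 10^9

1130000000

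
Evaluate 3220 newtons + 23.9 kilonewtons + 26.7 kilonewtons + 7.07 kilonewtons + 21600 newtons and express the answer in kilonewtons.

82.49 kilonewtons

In kilonewtons:
  3220 newtons = 3220e-3 kilonewtons = 3.22
  23.9 kilonewtons → 23.9
  26.7 kilonewtons → 26.7
  7.07 kilonewtons → 7.07
  21600 newtons = 21600e-3 kilonewtons = 21.6
Sum: 3.22 + 23.9 + 26.7 + 7.07 + 21.6 = 82.49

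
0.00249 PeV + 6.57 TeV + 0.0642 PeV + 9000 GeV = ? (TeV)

82.26 TeV

In TeV:
  0.00249 PeV = 0.00249 × 10^3 TeV = 2.49
  6.57 TeV → 6.57
  0.0642 PeV = 0.0642 × 10^3 TeV = 64.2
  9000 GeV = 9000 × 10^-3 TeV = 9
Sum: 2.49 + 6.57 + 64.2 + 9 = 82.26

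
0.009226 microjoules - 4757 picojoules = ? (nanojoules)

In nanojoules:
  0.009226 microjoules = 0.009226 × 10³ nanojoules = 9.226
  4757 picojoules = 4757 × 10⁻³ nanojoules = 4.757
Difference: 9.226 - 4.757 = 4.469

4.469 nanojoules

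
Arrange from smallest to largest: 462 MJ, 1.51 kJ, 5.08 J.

5.08 J < 1.51 kJ < 462 MJ

462 MJ = 462000000 J
1.51 kJ = 1510 J
5.08 J = 5.08 J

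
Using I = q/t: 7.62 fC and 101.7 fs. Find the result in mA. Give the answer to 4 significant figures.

(7.62 × 10⁻¹⁵) / (101.7 × 10⁻¹⁵) = 0.0749263 A

74.93 mA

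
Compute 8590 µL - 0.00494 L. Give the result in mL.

In mL:
  8590 µL = 8590 × 10⁻³ mL = 8.59
  0.00494 L = 0.00494 × 10³ mL = 4.94
Difference: 8.59 - 4.94 = 3.65

3.65 mL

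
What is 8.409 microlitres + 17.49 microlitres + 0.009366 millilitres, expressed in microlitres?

In microlitres:
  8.409 microlitres → 8.409
  17.49 microlitres → 17.49
  0.009366 millilitres = 0.009366e3 microlitres = 9.366
Sum: 8.409 + 17.49 + 9.366 = 35.265

35.265 microlitres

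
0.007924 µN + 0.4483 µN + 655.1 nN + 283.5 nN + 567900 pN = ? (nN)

In nN:
  0.007924 µN = 0.007924e3 nN = 7.924
  0.4483 µN = 0.4483e3 nN = 448.3
  655.1 nN → 655.1
  283.5 nN → 283.5
  567900 pN = 567900e-3 nN = 567.9
Sum: 7.924 + 448.3 + 655.1 + 283.5 + 567.9 = 1962.724

1962.724 nN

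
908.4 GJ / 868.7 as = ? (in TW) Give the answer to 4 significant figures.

1046000000000000 TW

(908.4 × 10⁹) / (868.7 × 10⁻¹⁸) = 1.0457 × 10²⁷ W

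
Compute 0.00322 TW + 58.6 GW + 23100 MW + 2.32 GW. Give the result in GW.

87.24 GW

In GW:
  0.00322 TW = 0.00322 × 10³ GW = 3.22
  58.6 GW → 58.6
  23100 MW = 23100 × 10⁻³ GW = 23.1
  2.32 GW → 2.32
Sum: 3.22 + 58.6 + 23.1 + 2.32 = 87.24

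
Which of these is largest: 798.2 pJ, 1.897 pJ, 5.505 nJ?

798.2 pJ = 0.0000000007982 J
1.897 pJ = 0.000000000001897 J
5.505 nJ = 0.000000005505 J

5.505 nJ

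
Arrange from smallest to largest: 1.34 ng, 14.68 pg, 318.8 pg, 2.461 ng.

14.68 pg < 318.8 pg < 1.34 ng < 2.461 ng

1.34 ng = 0.00000000134 g
14.68 pg = 0.00000000001468 g
318.8 pg = 0.0000000003188 g
2.461 ng = 0.000000002461 g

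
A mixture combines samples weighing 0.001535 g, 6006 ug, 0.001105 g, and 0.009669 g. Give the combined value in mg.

In mg:
  0.001535 g = 0.001535 × 10³ mg = 1.535
  6006 ug = 6006 × 10⁻³ mg = 6.006
  0.001105 g = 0.001105 × 10³ mg = 1.105
  0.009669 g = 0.009669 × 10³ mg = 9.669
Sum: 1.535 + 6.006 + 1.105 + 9.669 = 18.315

18.315 mg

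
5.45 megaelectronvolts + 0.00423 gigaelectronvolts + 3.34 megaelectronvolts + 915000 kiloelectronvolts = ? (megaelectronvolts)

928.02 megaelectronvolts

In megaelectronvolts:
  5.45 megaelectronvolts → 5.45
  0.00423 gigaelectronvolts = 0.00423 × 10^3 megaelectronvolts = 4.23
  3.34 megaelectronvolts → 3.34
  915000 kiloelectronvolts = 915000 × 10^-3 megaelectronvolts = 915
Sum: 5.45 + 4.23 + 3.34 + 915 = 928.02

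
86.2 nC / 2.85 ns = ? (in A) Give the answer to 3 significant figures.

(86.2 × 10⁻⁹) / (2.85 × 10⁻⁹) = 30.246 A

30.2 A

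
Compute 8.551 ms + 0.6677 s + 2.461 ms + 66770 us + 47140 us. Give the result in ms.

792.622 ms

In ms:
  8.551 ms → 8.551
  0.6677 s = 0.6677e3 ms = 667.7
  2.461 ms → 2.461
  66770 us = 66770e-3 ms = 66.77
  47140 us = 47140e-3 ms = 47.14
Sum: 8.551 + 667.7 + 2.461 + 66.77 + 47.14 = 792.622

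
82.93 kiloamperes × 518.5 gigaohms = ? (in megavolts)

42999205000 megavolts

82.93 × 10^3 × 518.5 × 10^9 = 42999.205 × 10^12 V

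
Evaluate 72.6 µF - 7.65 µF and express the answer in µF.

64.95 µF

In µF:
  72.6 µF → 72.6
  7.65 µF → 7.65
Difference: 72.6 - 7.65 = 64.95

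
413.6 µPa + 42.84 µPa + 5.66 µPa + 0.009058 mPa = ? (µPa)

In µPa:
  413.6 µPa → 413.6
  42.84 µPa → 42.84
  5.66 µPa → 5.66
  0.009058 mPa = 0.009058 × 10^3 µPa = 9.058
Sum: 413.6 + 42.84 + 5.66 + 9.058 = 471.158

471.158 µPa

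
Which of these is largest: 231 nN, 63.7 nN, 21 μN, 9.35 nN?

21 μN

231 nN = 0.000000231 N
63.7 nN = 0.0000000637 N
21 μN = 0.000021 N
9.35 nN = 0.00000000935 N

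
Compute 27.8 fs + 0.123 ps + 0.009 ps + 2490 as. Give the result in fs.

162.29 fs

In fs:
  27.8 fs → 27.8
  0.123 ps = 0.123e3 fs = 123
  0.009 ps = 0.009e3 fs = 9
  2490 as = 2490e-3 fs = 2.49
Sum: 27.8 + 123 + 9 + 2.49 = 162.29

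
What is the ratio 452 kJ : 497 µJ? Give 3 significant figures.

909000000

(452 × 10³) / (497 × 10⁻⁶) = 0.9095 × 10⁹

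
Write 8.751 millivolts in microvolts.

8751 microvolts

milli = 10^-3, micro = 10^-6; factor is 10^3.
8.751 × 10^3 = 8751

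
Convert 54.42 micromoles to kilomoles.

micro = 10^-6, kilo = 10^3; factor is 10^-9.
54.42 × 10^-9 = 0.00000005442

0.00000005442 kilomoles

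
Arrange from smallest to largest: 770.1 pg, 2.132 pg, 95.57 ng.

2.132 pg < 770.1 pg < 95.57 ng

770.1 pg = 0.0000000007701 g
2.132 pg = 0.000000000002132 g
95.57 ng = 0.00000009557 g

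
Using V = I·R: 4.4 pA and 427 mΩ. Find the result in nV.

0.0018788 nV

4.4 × 10^-12 × 427 × 10^-3 = 1878.8 × 10^-15 V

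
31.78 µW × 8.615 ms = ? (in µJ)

0.2737847 µJ

31.78e-6 × 8.615e-3 = 273.7847e-9 J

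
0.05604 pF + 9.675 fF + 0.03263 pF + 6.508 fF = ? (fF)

104.853 fF

In fF:
  0.05604 pF = 0.05604 × 10^3 fF = 56.04
  9.675 fF → 9.675
  0.03263 pF = 0.03263 × 10^3 fF = 32.63
  6.508 fF → 6.508
Sum: 56.04 + 9.675 + 32.63 + 6.508 = 104.853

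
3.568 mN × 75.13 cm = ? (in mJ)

3.568e-3 × 75.13e-2 = 268.06384e-5 J

2.6806384 mJ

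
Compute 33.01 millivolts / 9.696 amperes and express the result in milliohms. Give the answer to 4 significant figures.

(33.01 × 10⁻³) / (9.696) = 3.4045 × 10⁻³ Ω

3.404 milliohms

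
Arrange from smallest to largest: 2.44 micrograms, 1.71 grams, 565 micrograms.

2.44 micrograms < 565 micrograms < 1.71 grams

2.44 micrograms = 0.00000244 grams
1.71 grams = 1.71 grams
565 micrograms = 0.000565 grams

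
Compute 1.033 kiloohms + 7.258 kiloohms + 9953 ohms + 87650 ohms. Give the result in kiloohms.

In kiloohms:
  1.033 kiloohms → 1.033
  7.258 kiloohms → 7.258
  9953 ohms = 9953e-3 kiloohms = 9.953
  87650 ohms = 87650e-3 kiloohms = 87.65
Sum: 1.033 + 7.258 + 9.953 + 87.65 = 105.894

105.894 kiloohms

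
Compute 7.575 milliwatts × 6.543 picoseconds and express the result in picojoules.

0.049563225 picojoules

7.575e-3 × 6.543e-12 = 49.563225e-15 J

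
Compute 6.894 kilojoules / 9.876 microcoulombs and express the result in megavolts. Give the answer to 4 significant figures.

(6.894e3) / (9.876e-6) = 0.698056e9 V

698.1 megavolts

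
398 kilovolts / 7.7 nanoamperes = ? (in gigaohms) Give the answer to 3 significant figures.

51700 gigaohms

(398 × 10^3) / (7.7 × 10^-9) = 51.688 × 10^12 Ω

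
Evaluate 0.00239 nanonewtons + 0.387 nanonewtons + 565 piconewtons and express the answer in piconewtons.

In piconewtons:
  0.00239 nanonewtons = 0.00239e3 piconewtons = 2.39
  0.387 nanonewtons = 0.387e3 piconewtons = 387
  565 piconewtons → 565
Sum: 2.39 + 387 + 565 = 954.39

954.39 piconewtons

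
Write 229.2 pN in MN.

0.0000000000000002292 MN

pico = 1e-12, mega = 1e6; factor is 1e-18.
229.2 × 1e-18 = 0.0000000000000002292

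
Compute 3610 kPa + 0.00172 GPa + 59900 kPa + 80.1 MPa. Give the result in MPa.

145.33 MPa

In MPa:
  3610 kPa = 3610 × 10^-3 MPa = 3.61
  0.00172 GPa = 0.00172 × 10^3 MPa = 1.72
  59900 kPa = 59900 × 10^-3 MPa = 59.9
  80.1 MPa → 80.1
Sum: 3.61 + 1.72 + 59.9 + 80.1 = 145.33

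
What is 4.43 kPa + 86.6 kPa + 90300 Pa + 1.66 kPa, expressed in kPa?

182.99 kPa

In kPa:
  4.43 kPa → 4.43
  86.6 kPa → 86.6
  90300 Pa = 90300 × 10⁻³ kPa = 90.3
  1.66 kPa → 1.66
Sum: 4.43 + 86.6 + 90.3 + 1.66 = 182.99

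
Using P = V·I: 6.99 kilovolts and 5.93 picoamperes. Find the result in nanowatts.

6.99e3 × 5.93e-12 = 41.4507e-9 W

41.4507 nanowatts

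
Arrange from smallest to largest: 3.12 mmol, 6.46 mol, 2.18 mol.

3.12 mmol = 0.00312 mol
6.46 mol = 6.46 mol
2.18 mol = 2.18 mol

3.12 mmol < 2.18 mol < 6.46 mol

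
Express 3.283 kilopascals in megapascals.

0.003283 megapascals

kilo = 1e3, mega = 1e6; factor is 1e-3.
3.283 × 1e-3 = 0.003283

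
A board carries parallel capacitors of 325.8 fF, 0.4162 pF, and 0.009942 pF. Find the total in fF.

751.942 fF

In fF:
  325.8 fF → 325.8
  0.4162 pF = 0.4162 × 10^3 fF = 416.2
  0.009942 pF = 0.009942 × 10^3 fF = 9.942
Sum: 325.8 + 416.2 + 9.942 = 751.942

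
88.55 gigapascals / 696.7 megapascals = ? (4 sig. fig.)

127.1

(88.55 × 10⁹) / (696.7 × 10⁶) = 0.1271 × 10³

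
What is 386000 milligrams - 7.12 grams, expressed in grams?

378.88 grams

In grams:
  386000 milligrams = 386000e-3 grams = 386
  7.12 grams → 7.12
Difference: 386 - 7.12 = 378.88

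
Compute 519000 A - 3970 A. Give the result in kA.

515.03 kA

In kA:
  519000 A = 519000 × 10^-3 kA = 519
  3970 A = 3970 × 10^-3 kA = 3.97
Difference: 519 - 3.97 = 515.03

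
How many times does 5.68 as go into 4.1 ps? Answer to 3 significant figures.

(4.1e-12) / (5.68e-18) = 0.7218e6

722000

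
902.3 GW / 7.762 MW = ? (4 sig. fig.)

116200

(902.3 × 10⁹) / (7.762 × 10⁶) = 116.25 × 10³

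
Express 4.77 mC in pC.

4770000000 pC

milli = 10⁻³, pico = 10⁻¹²; factor is 10⁹.
4.77 × 10⁹ = 4770000000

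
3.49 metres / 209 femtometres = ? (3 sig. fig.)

(3.49) / (209 × 10⁻¹⁵) = 0.0167 × 10¹⁵

16700000000000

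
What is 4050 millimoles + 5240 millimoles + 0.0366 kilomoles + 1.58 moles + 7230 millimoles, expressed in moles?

54.7 moles

In moles:
  4050 millimoles = 4050e-3 moles = 4.05
  5240 millimoles = 5240e-3 moles = 5.24
  0.0366 kilomoles = 0.0366e3 moles = 36.6
  1.58 moles → 1.58
  7230 millimoles = 7230e-3 moles = 7.23
Sum: 4.05 + 5.24 + 36.6 + 1.58 + 7.23 = 54.7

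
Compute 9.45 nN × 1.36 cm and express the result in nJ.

9.45 × 10^-9 × 1.36 × 10^-2 = 12.852 × 10^-11 J

0.12852 nJ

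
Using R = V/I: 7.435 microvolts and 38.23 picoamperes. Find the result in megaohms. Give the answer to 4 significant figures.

(7.435 × 10^-6) / (38.23 × 10^-12) = 0.194481 × 10^6 Ω

0.1945 megaohms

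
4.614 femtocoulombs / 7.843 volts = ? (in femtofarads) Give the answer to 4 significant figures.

(4.614e-15) / (7.843) = 0.588295e-15 F

0.5883 femtofarads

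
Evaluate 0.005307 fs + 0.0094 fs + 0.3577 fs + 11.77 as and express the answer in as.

384.177 as

In as:
  0.005307 fs = 0.005307 × 10³ as = 5.307
  0.0094 fs = 0.0094 × 10³ as = 9.4
  0.3577 fs = 0.3577 × 10³ as = 357.7
  11.77 as → 11.77
Sum: 5.307 + 9.4 + 357.7 + 11.77 = 384.177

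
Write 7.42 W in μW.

7420000 μW

(no prefix) = 10⁰, micro = 10⁻⁶; factor is 10⁶.
7.42 × 10⁶ = 7420000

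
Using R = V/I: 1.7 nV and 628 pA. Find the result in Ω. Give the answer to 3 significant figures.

2.71 Ω

(1.7 × 10⁻⁹) / (628 × 10⁻¹²) = 0.002707 × 10³ Ω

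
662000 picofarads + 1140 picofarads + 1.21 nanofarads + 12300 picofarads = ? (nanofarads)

In nanofarads:
  662000 picofarads = 662000e-3 nanofarads = 662
  1140 picofarads = 1140e-3 nanofarads = 1.14
  1.21 nanofarads → 1.21
  12300 picofarads = 12300e-3 nanofarads = 12.3
Sum: 662 + 1.14 + 1.21 + 12.3 = 676.65

676.65 nanofarads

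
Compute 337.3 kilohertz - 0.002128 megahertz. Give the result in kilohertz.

335.172 kilohertz

In kilohertz:
  337.3 kilohertz → 337.3
  0.002128 megahertz = 0.002128e3 kilohertz = 2.128
Difference: 337.3 - 2.128 = 335.172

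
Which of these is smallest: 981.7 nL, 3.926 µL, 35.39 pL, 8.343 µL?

981.7 nL = 0.0000009817 L
3.926 µL = 0.000003926 L
35.39 pL = 0.00000000003539 L
8.343 µL = 0.000008343 L

35.39 pL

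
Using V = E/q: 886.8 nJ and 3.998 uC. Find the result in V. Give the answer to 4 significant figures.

0.2218 V

(886.8 × 10⁻⁹) / (3.998 × 10⁻⁶) = 221.811 × 10⁻³ V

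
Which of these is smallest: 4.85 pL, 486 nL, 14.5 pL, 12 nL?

4.85 pL = 0.00000000000485 L
486 nL = 0.000000486 L
14.5 pL = 0.0000000000145 L
12 nL = 0.000000012 L

4.85 pL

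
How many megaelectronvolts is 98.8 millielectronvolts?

milli = 1e-3, mega = 1e6; factor is 1e-9.
98.8 × 1e-9 = 0.0000000988

0.0000000988 megaelectronvolts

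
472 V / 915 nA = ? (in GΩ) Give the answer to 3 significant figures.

(472) / (915e-9) = 0.51585e9 Ω

0.516 GΩ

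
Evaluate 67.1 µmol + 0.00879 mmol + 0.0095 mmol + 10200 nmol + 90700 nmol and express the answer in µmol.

In µmol:
  67.1 µmol → 67.1
  0.00879 mmol = 0.00879e3 µmol = 8.79
  0.0095 mmol = 0.0095e3 µmol = 9.5
  10200 nmol = 10200e-3 µmol = 10.2
  90700 nmol = 90700e-3 µmol = 90.7
Sum: 67.1 + 8.79 + 9.5 + 10.2 + 90.7 = 186.29

186.29 µmol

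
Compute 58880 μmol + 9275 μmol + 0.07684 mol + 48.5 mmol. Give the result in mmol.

In mmol:
  58880 μmol = 58880e-3 mmol = 58.88
  9275 μmol = 9275e-3 mmol = 9.275
  0.07684 mol = 0.07684e3 mmol = 76.84
  48.5 mmol → 48.5
Sum: 58.88 + 9.275 + 76.84 + 48.5 = 193.495

193.495 mmol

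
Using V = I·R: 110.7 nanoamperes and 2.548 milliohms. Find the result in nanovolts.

110.7e-9 × 2.548e-3 = 282.0636e-12 V

0.2820636 nanovolts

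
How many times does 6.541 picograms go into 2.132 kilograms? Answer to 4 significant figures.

(2.132 × 10^3) / (6.541 × 10^-12) = 0.32594 × 10^15

325900000000000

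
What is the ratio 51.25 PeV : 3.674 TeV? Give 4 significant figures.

(51.25e15) / (3.674e12) = 13.949e3

13950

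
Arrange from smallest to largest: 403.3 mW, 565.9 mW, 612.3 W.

403.3 mW = 0.4033 W
565.9 mW = 0.5659 W
612.3 W = 612.3 W

403.3 mW < 565.9 mW < 612.3 W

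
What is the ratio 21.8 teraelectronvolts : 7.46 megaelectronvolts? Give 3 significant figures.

(21.8 × 10^12) / (7.46 × 10^6) = 2.922 × 10^6

2920000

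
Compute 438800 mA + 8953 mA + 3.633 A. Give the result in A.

451.386 A

In A:
  438800 mA = 438800 × 10⁻³ A = 438.8
  8953 mA = 8953 × 10⁻³ A = 8.953
  3.633 A → 3.633
Sum: 438.8 + 8.953 + 3.633 = 451.386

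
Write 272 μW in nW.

272000 nW

micro = 10^-6, nano = 10^-9; factor is 10^3.
272 × 10^3 = 272000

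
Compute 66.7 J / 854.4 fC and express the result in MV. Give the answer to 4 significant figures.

(66.7) / (854.4 × 10⁻¹⁵) = 0.0780665 × 10¹⁵ V

78070000 MV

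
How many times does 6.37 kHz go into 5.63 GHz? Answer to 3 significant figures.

(5.63 × 10^9) / (6.37 × 10^3) = 0.8838 × 10^6

884000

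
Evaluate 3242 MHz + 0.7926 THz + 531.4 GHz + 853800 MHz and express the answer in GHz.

2181.042 GHz

In GHz:
  3242 MHz = 3242 × 10^-3 GHz = 3.242
  0.7926 THz = 0.7926 × 10^3 GHz = 792.6
  531.4 GHz → 531.4
  853800 MHz = 853800 × 10^-3 GHz = 853.8
Sum: 3.242 + 792.6 + 531.4 + 853.8 = 2181.042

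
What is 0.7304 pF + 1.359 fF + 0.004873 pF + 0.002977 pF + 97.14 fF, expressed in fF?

836.749 fF

In fF:
  0.7304 pF = 0.7304 × 10³ fF = 730.4
  1.359 fF → 1.359
  0.004873 pF = 0.004873 × 10³ fF = 4.873
  0.002977 pF = 0.002977 × 10³ fF = 2.977
  97.14 fF → 97.14
Sum: 730.4 + 1.359 + 4.873 + 2.977 + 97.14 = 836.749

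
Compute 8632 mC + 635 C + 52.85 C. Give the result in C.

696.482 C

In C:
  8632 mC = 8632e-3 C = 8.632
  635 C → 635
  52.85 C → 52.85
Sum: 8.632 + 635 + 52.85 = 696.482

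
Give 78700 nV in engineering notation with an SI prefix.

78.7 uV

= 78.7 × 10^-6 V; 10^-6 is micro.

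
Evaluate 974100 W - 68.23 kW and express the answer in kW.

905.87 kW

In kW:
  974100 W = 974100e-3 kW = 974.1
  68.23 kW → 68.23
Difference: 974.1 - 68.23 = 905.87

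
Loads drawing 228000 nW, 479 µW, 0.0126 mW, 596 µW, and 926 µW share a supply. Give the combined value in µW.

2241.6 µW

In µW:
  228000 nW = 228000 × 10^-3 µW = 228
  479 µW → 479
  0.0126 mW = 0.0126 × 10^3 µW = 12.6
  596 µW → 596
  926 µW → 926
Sum: 228 + 479 + 12.6 + 596 + 926 = 2241.6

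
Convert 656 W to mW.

(no prefix) = 10⁰, milli = 10⁻³; factor is 10³.
656 × 10³ = 656000

656000 mW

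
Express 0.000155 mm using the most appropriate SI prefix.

155 nm

= 155 × 10^-9 m; 10^-9 is nano.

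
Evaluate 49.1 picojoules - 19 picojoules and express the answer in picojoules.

In picojoules:
  49.1 picojoules → 49.1
  19 picojoules → 19
Difference: 49.1 - 19 = 30.1

30.1 picojoules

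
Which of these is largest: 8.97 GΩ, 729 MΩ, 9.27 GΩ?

9.27 GΩ

8.97 GΩ = 8970000000 Ω
729 MΩ = 729000000 Ω
9.27 GΩ = 9270000000 Ω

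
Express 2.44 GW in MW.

2440 MW

giga = 10^9, mega = 10^6; factor is 10^3.
2.44 × 10^3 = 2440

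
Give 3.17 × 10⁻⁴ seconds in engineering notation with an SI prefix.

317 microseconds

= 317 × 10⁻⁶ seconds; 10⁻⁶ is micro.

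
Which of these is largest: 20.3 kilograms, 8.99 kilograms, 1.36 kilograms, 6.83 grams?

20.3 kilograms

20.3 kilograms = 20300 grams
8.99 kilograms = 8990 grams
1.36 kilograms = 1360 grams
6.83 grams = 6.83 grams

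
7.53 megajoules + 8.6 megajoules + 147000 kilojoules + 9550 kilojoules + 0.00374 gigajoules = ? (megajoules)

176.42 megajoules

In megajoules:
  7.53 megajoules → 7.53
  8.6 megajoules → 8.6
  147000 kilojoules = 147000e-3 megajoules = 147
  9550 kilojoules = 9550e-3 megajoules = 9.55
  0.00374 gigajoules = 0.00374e3 megajoules = 3.74
Sum: 7.53 + 8.6 + 147 + 9.55 + 3.74 = 176.42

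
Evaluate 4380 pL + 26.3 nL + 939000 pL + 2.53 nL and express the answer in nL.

972.21 nL

In nL:
  4380 pL = 4380e-3 nL = 4.38
  26.3 nL → 26.3
  939000 pL = 939000e-3 nL = 939
  2.53 nL → 2.53
Sum: 4.38 + 26.3 + 939 + 2.53 = 972.21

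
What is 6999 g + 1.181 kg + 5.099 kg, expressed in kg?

13.279 kg

In kg:
  6999 g = 6999 × 10⁻³ kg = 6.999
  1.181 kg → 1.181
  5.099 kg → 5.099
Sum: 6.999 + 1.181 + 5.099 = 13.279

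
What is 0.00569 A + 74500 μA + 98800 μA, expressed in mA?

In mA:
  0.00569 A = 0.00569 × 10³ mA = 5.69
  74500 μA = 74500 × 10⁻³ mA = 74.5
  98800 μA = 98800 × 10⁻³ mA = 98.8
Sum: 5.69 + 74.5 + 98.8 = 178.99

178.99 mA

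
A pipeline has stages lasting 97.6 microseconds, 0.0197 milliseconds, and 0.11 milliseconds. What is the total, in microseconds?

227.3 microseconds

In microseconds:
  97.6 microseconds → 97.6
  0.0197 milliseconds = 0.0197e3 microseconds = 19.7
  0.11 milliseconds = 0.11e3 microseconds = 110
Sum: 97.6 + 19.7 + 110 = 227.3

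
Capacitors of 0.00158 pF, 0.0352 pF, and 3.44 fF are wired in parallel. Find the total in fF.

40.22 fF

In fF:
  0.00158 pF = 0.00158 × 10³ fF = 1.58
  0.0352 pF = 0.0352 × 10³ fF = 35.2
  3.44 fF → 3.44
Sum: 1.58 + 35.2 + 3.44 = 40.22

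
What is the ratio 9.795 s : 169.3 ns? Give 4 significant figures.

(9.795) / (169.3 × 10^-9) = 0.057856 × 10^9

57860000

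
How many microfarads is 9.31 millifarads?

9310 microfarads

milli = 1e-3, micro = 1e-6; factor is 1e3.
9.31 × 1e3 = 9310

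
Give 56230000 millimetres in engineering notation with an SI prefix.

= 56.23e3 metres; 1e3 is kilo.

56.23 kilometres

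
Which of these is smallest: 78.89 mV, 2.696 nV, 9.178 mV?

2.696 nV

78.89 mV = 0.07889 V
2.696 nV = 0.000000002696 V
9.178 mV = 0.009178 V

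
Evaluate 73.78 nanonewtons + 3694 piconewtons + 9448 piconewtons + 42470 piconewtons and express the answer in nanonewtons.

129.392 nanonewtons

In nanonewtons:
  73.78 nanonewtons → 73.78
  3694 piconewtons = 3694 × 10^-3 nanonewtons = 3.694
  9448 piconewtons = 9448 × 10^-3 nanonewtons = 9.448
  42470 piconewtons = 42470 × 10^-3 nanonewtons = 42.47
Sum: 73.78 + 3.694 + 9.448 + 42.47 = 129.392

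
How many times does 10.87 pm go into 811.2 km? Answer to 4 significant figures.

74630000000000000

(811.2 × 10³) / (10.87 × 10⁻¹²) = 74.627 × 10¹⁵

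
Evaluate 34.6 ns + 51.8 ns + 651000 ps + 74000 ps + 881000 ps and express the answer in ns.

1692.4 ns

In ns:
  34.6 ns → 34.6
  51.8 ns → 51.8
  651000 ps = 651000 × 10⁻³ ns = 651
  74000 ps = 74000 × 10⁻³ ns = 74
  881000 ps = 881000 × 10⁻³ ns = 881
Sum: 34.6 + 51.8 + 651 + 74 + 881 = 1692.4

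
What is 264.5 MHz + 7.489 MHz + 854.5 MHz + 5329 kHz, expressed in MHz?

1131.818 MHz

In MHz:
  264.5 MHz → 264.5
  7.489 MHz → 7.489
  854.5 MHz → 854.5
  5329 kHz = 5329 × 10⁻³ MHz = 5.329
Sum: 264.5 + 7.489 + 854.5 + 5.329 = 1131.818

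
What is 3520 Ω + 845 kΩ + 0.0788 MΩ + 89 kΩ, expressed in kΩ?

In kΩ:
  3520 Ω = 3520e-3 kΩ = 3.52
  845 kΩ → 845
  0.0788 MΩ = 0.0788e3 kΩ = 78.8
  89 kΩ → 89
Sum: 3.52 + 845 + 78.8 + 89 = 1016.32

1016.32 kΩ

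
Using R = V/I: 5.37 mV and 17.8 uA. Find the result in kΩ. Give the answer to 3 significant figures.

0.302 kΩ

(5.37 × 10^-3) / (17.8 × 10^-6) = 0.30169 × 10^3 Ω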